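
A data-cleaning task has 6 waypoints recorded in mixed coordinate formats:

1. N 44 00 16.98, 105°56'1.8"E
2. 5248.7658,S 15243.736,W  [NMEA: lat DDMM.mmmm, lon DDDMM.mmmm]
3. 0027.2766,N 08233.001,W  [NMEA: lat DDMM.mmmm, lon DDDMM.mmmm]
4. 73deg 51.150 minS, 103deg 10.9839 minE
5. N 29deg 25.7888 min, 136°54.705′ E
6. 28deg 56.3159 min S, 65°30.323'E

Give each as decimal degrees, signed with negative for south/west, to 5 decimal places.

Point 1:
  φ: 44° + 0/60 + 16.98/3600 = 44 + 0.000000 + 0.004717 = 44.004717
  N → positive
  Lon: 105 + 56/60 + 1.8/3600 = 105.933833
  E ⇒ keep positive
Point 2:
  Lat: degrees = first 2 digits = 52, minutes = 48.7658; 52 + 48.7658/60 = 52.812763
  S ⇒ negate
  Longitude: degrees = first 3 digits = 152, minutes = 43.736; 152 + 43.736/60 = 152.728933
  hemisphere W, so the sign is −
Point 3:
  Latitude: degrees = first 2 digits = 0, minutes = 27.2766; 0 + 27.2766/60 = 0.454610
  N → positive
  λ: split at 3 digits → 082° and 33.001′; 82 + 33.001/60 = 82.550017
  W → negative
Point 4:
  φ: 73 + 51.15/60 = 73.852500
  S → negative
  Longitude: 10.9839′ = 0.183065°; total 103.183065
  E → positive
Point 5:
  Latitude: 29 + 25.7888/60 = 29.429813
  N ⇒ keep positive
  Longitude: 136 + 54.705/60 = 136.911750
  E → positive
Point 6:
  φ: 56.3159′ = 0.938598°; total 28.938598
  hemisphere S, so the sign is −
  λ: 30.323′ = 0.505383°; total 65.505383
  E → positive

1. 44.00472, 105.93383
2. -52.81276, -152.72893
3. 0.45461, -82.55002
4. -73.85250, 103.18307
5. 29.42981, 136.91175
6. -28.93860, 65.50538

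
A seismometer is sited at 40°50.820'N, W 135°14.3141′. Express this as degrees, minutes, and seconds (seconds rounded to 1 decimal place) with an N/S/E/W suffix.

Latitude: 50.82000′ → 50′ and 0.82000 × 60 = 49.200″
Lon: 14.31410′ → 14′ and 0.31410 × 60 = 18.846″

40°50′49.2″ N, 135°14′18.8″ W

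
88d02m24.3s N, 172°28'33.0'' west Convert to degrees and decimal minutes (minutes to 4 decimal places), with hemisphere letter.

88° 2.4050′ N, 172° 28.5500′ W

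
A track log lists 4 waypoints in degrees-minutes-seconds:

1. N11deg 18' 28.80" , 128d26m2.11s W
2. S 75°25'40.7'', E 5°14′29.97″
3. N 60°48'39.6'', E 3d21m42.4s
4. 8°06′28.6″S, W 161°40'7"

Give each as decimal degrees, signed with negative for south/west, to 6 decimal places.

1. 11.308000, -128.433919
2. -75.427972, 5.241658
3. 60.811000, 3.361778
4. -8.107944, -161.668611

Point 1:
  Latitude: 18′ + 28.8″ = 18.48000′; 11 + 18.48000/60 = 11.3080000
  N → positive
  Lon: 128° + 26/60 + 2.11/3600 = 128 + 0.433333 + 0.000586 = 128.4339194
  W ⇒ negate
Point 2:
  φ: 25′ + 40.7″ = 25.67833′; 75 + 25.67833/60 = 75.4279722
  S ⇒ negate
  λ: 14′ + 29.97″ = 14.49950′; 5 + 14.49950/60 = 5.2416583
  E → positive
Point 3:
  φ: 60 + 48/60 + 39.6/3600 = 60.8110000
  N → positive
  Lon: 3° + 21/60 + 42.4/3600 = 3 + 0.350000 + 0.011778 = 3.3617778
  E ⇒ keep positive
Point 4:
  φ: 8 + 6/60 + 28.6/3600 = 8.1079444
  hemisphere S, so the sign is −
  Longitude: 40′ + 7″ = 40.11667′; 161 + 40.11667/60 = 161.6686111
  hemisphere W, so the sign is −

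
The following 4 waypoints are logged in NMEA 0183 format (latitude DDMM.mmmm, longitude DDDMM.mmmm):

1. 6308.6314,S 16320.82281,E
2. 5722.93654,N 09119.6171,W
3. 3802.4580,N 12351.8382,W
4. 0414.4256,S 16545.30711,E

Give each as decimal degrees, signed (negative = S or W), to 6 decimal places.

Point 1:
  Latitude: degrees = first 2 digits = 63, minutes = 8.6314; 63 + 8.6314/60 = 63.1438567
  S → negative
  λ: degrees = first 3 digits = 163, minutes = 20.82281; 163 + 20.82281/60 = 163.3470468
  E ⇒ keep positive
Point 2:
  φ: split at 2 digits → 57° and 22.93654′; 57 + 22.93654/60 = 57.3822757
  N → positive
  Lon: split at 3 digits → 091° and 19.6171′; 91 + 19.6171/60 = 91.3269517
  hemisphere W, so the sign is −
Point 3:
  Lat: split at 2 digits → 38° and 2.458′; 38 + 2.458/60 = 38.0409667
  N → positive
  λ: split at 3 digits → 123° and 51.8382′; 123 + 51.8382/60 = 123.8639700
  hemisphere W, so the sign is −
Point 4:
  φ: split at 2 digits → 04° and 14.4256′; 4 + 14.4256/60 = 4.2404267
  hemisphere S, so the sign is −
  Longitude: split at 3 digits → 165° and 45.30711′; 165 + 45.30711/60 = 165.7551185
  E ⇒ keep positive

1. -63.143857, 163.347047
2. 57.382276, -91.326952
3. 38.040967, -123.863970
4. -4.240427, 165.755119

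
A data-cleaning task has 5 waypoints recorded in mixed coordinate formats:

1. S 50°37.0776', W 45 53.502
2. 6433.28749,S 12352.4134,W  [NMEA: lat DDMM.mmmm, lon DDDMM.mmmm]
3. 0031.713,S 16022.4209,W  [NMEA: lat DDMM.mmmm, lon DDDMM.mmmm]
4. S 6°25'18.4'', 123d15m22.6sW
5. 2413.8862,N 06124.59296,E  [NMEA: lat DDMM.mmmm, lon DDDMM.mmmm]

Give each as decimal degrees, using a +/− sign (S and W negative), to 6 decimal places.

Point 1:
  Lat: 50 + 37.0776/60 = 50.6179600
  S ⇒ negate
  Lon: 45 + 53.502/60 = 45.8917000
  W ⇒ negate
Point 2:
  Latitude: degrees = first 2 digits = 64, minutes = 33.28749; 64 + 33.28749/60 = 64.5547915
  S ⇒ negate
  Lon: split at 3 digits → 123° and 52.4134′; 123 + 52.4134/60 = 123.8735567
  W → negative
Point 3:
  Latitude: split at 2 digits → 00° and 31.713′; 0 + 31.713/60 = 0.5285500
  S ⇒ negate
  Lon: split at 3 digits → 160° and 22.4209′; 160 + 22.4209/60 = 160.3736817
  W ⇒ negate
Point 4:
  φ: 6 + 25/60 + 18.4/3600 = 6.4217778
  hemisphere S, so the sign is −
  Lon: 15′ + 22.6″ = 15.37667′; 123 + 15.37667/60 = 123.2562778
  W → negative
Point 5:
  Latitude: split at 2 digits → 24° and 13.8862′; 24 + 13.8862/60 = 24.2314367
  N ⇒ keep positive
  Longitude: degrees = first 3 digits = 61, minutes = 24.59296; 61 + 24.59296/60 = 61.4098827
  E ⇒ keep positive

1. -50.617960, -45.891700
2. -64.554792, -123.873557
3. -0.528550, -160.373682
4. -6.421778, -123.256278
5. 24.231437, 61.409883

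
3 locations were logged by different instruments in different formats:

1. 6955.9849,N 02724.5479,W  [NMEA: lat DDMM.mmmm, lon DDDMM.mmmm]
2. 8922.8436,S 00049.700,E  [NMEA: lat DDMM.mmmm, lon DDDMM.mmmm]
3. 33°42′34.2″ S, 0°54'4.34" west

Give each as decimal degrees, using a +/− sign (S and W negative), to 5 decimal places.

1. 69.93308, -27.40913
2. -89.38073, 0.82833
3. -33.70950, -0.90121

Point 1:
  φ: split at 2 digits → 69° and 55.9849′; 69 + 55.9849/60 = 69.933082
  N → positive
  Lon: split at 3 digits → 027° and 24.5479′; 27 + 24.5479/60 = 27.409132
  hemisphere W, so the sign is −
Point 2:
  Lat: degrees = first 2 digits = 89, minutes = 22.8436; 89 + 22.8436/60 = 89.380727
  hemisphere S, so the sign is −
  Longitude: split at 3 digits → 000° and 49.7′; 0 + 49.7/60 = 0.828333
  E ⇒ keep positive
Point 3:
  Lat: 33° + 42/60 + 34.2/3600 = 33 + 0.700000 + 0.009500 = 33.709500
  S ⇒ negate
  λ: 54′ + 4.34″ = 54.07233′; 0 + 54.07233/60 = 0.901206
  hemisphere W, so the sign is −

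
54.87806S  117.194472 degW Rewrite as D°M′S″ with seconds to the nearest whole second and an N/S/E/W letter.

54°52′41″ S, 117°11′40″ W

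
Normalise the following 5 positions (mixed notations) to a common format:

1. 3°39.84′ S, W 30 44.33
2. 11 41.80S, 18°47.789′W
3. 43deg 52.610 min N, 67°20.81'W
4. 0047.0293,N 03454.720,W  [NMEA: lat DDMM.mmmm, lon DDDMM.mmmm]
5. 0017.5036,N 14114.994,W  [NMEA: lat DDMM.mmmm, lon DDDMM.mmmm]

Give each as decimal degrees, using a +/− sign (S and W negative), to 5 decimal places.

Point 1:
  Latitude: 3 + 39.84/60 = 3.664000
  S ⇒ negate
  Lon: 30 + 44.33/60 = 30.738833
  W ⇒ negate
Point 2:
  φ: 41.8′ = 0.696667°; total 11.696667
  S → negative
  Lon: 18 + 47.789/60 = 18.796483
  W ⇒ negate
Point 3:
  Latitude: 43 + 52.61/60 = 43.876833
  N → positive
  Lon: 20.81′ = 0.346833°; total 67.346833
  W ⇒ negate
Point 4:
  Latitude: degrees = first 2 digits = 0, minutes = 47.0293; 0 + 47.0293/60 = 0.783822
  N → positive
  Longitude: split at 3 digits → 034° and 54.72′; 34 + 54.72/60 = 34.912000
  hemisphere W, so the sign is −
Point 5:
  φ: degrees = first 2 digits = 0, minutes = 17.5036; 0 + 17.5036/60 = 0.291727
  N ⇒ keep positive
  λ: split at 3 digits → 141° and 14.994′; 141 + 14.994/60 = 141.249900
  W → negative

1. -3.66400, -30.73883
2. -11.69667, -18.79648
3. 43.87683, -67.34683
4. 0.78382, -34.91200
5. 0.29173, -141.24990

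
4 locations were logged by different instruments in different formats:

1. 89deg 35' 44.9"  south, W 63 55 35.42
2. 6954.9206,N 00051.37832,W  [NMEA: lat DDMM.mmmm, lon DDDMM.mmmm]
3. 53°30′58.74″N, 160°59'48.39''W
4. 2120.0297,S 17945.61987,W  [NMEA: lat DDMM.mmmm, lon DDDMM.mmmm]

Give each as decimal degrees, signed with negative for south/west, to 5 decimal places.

1. -89.59581, -63.92651
2. 69.91534, -0.85631
3. 53.51632, -160.99678
4. -21.33383, -179.76033

Point 1:
  φ: 89 + 35/60 + 44.9/3600 = 89.595806
  S → negative
  Longitude: 63° + 55/60 + 35.42/3600 = 63 + 0.916667 + 0.009839 = 63.926506
  W → negative
Point 2:
  Lat: split at 2 digits → 69° and 54.9206′; 69 + 54.9206/60 = 69.915343
  N → positive
  Longitude: degrees = first 3 digits = 0, minutes = 51.37832; 0 + 51.37832/60 = 0.856305
  W → negative
Point 3:
  Lat: 53 + 30/60 + 58.74/3600 = 53.516317
  N → positive
  λ: 160 + 59/60 + 48.39/3600 = 160.996775
  W ⇒ negate
Point 4:
  Latitude: degrees = first 2 digits = 21, minutes = 20.0297; 21 + 20.0297/60 = 21.333828
  S ⇒ negate
  Longitude: split at 3 digits → 179° and 45.61987′; 179 + 45.61987/60 = 179.760331
  hemisphere W, so the sign is −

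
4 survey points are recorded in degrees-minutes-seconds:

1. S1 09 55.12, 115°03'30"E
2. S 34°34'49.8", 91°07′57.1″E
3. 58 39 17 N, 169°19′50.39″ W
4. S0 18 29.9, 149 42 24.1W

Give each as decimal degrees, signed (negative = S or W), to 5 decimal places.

Point 1:
  Lat: 9′ + 55.12″ = 9.91867′; 1 + 9.91867/60 = 1.165311
  S ⇒ negate
  λ: 115° + 3/60 + 30/3600 = 115 + 0.050000 + 0.008333 = 115.058333
  E ⇒ keep positive
Point 2:
  Lat: 34° + 34/60 + 49.8/3600 = 34 + 0.566667 + 0.013833 = 34.580500
  S → negative
  Lon: 91 + 7/60 + 57.1/3600 = 91.132528
  E ⇒ keep positive
Point 3:
  Latitude: 58 + 39/60 + 17/3600 = 58.654722
  N ⇒ keep positive
  Lon: 169 + 19/60 + 50.39/3600 = 169.330664
  W ⇒ negate
Point 4:
  Latitude: 18′ + 29.9″ = 18.49833′; 0 + 18.49833/60 = 0.308306
  S ⇒ negate
  λ: 149 + 42/60 + 24.1/3600 = 149.706694
  W → negative

1. -1.16531, 115.05833
2. -34.58050, 91.13253
3. 58.65472, -169.33066
4. -0.30831, -149.70669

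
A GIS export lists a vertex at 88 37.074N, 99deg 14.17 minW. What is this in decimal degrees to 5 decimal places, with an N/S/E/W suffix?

88.61790° N, 99.23617° W

Lat: 88 + 37.074/60 = 88.617900
Longitude: 14.17′ = 0.236167°; total 99.236167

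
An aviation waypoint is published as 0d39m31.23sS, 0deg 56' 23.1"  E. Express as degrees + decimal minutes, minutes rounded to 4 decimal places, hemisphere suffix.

0° 39.5205′ S, 0° 56.3850′ E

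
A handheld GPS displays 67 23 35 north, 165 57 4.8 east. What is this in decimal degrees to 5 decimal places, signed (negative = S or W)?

Latitude: 23′ + 35″ = 23.58333′; 67 + 23.58333/60 = 67.393056
N ⇒ keep positive
Longitude: 165° + 57/60 + 4.8/3600 = 165 + 0.950000 + 0.001333 = 165.951333
E → positive

67.39306, 165.95133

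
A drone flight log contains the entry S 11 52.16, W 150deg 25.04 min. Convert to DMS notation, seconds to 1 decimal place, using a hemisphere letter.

11°52′9.6″ S, 150°25′2.4″ W

φ: fractional minutes 0.16000 × 60 = 9.600″
λ: fractional minutes 0.04000 × 60 = 2.400″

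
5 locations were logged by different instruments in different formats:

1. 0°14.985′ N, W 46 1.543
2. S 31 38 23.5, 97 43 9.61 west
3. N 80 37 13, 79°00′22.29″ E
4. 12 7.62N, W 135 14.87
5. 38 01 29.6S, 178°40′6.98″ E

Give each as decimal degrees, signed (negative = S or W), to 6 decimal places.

Point 1:
  φ: 0 + 14.985/60 = 0.2497500
  N ⇒ keep positive
  Longitude: 46 + 1.543/60 = 46.0257167
  W → negative
Point 2:
  Latitude: 31 + 38/60 + 23.5/3600 = 31.6398611
  S ⇒ negate
  Longitude: 43′ + 9.61″ = 43.16017′; 97 + 43.16017/60 = 97.7193361
  W → negative
Point 3:
  Latitude: 80 + 37/60 + 13/3600 = 80.6202778
  N → positive
  λ: 79° + 0/60 + 22.29/3600 = 79 + 0.000000 + 0.006192 = 79.0061917
  E → positive
Point 4:
  Latitude: 12 + 7.62/60 = 12.1270000
  N ⇒ keep positive
  Longitude: 135 + 14.87/60 = 135.2478333
  W → negative
Point 5:
  Lat: 38° + 1/60 + 29.6/3600 = 38 + 0.016667 + 0.008222 = 38.0248889
  S → negative
  Lon: 40′ + 6.98″ = 40.11633′; 178 + 40.11633/60 = 178.6686056
  E → positive

1. 0.249750, -46.025717
2. -31.639861, -97.719336
3. 80.620278, 79.006192
4. 12.127000, -135.247833
5. -38.024889, 178.668606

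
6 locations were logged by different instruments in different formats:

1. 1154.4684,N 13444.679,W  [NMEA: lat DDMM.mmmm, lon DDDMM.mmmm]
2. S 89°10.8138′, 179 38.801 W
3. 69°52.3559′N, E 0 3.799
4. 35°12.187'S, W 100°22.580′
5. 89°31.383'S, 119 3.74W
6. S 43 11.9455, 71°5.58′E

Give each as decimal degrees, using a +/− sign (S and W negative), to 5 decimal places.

1. 11.90781, -134.74465
2. -89.18023, -179.64668
3. 69.87260, 0.06332
4. -35.20312, -100.37633
5. -89.52305, -119.06233
6. -43.19909, 71.09300

Point 1:
  Lat: split at 2 digits → 11° and 54.4684′; 11 + 54.4684/60 = 11.907807
  N → positive
  Longitude: degrees = first 3 digits = 134, minutes = 44.679; 134 + 44.679/60 = 134.744650
  W ⇒ negate
Point 2:
  Latitude: 89 + 10.8138/60 = 89.180230
  S → negative
  Longitude: 38.801′ = 0.646683°; total 179.646683
  W → negative
Point 3:
  φ: 69 + 52.3559/60 = 69.872598
  N ⇒ keep positive
  Lon: 3.799′ = 0.063317°; total 0.063317
  E → positive
Point 4:
  φ: 35 + 12.187/60 = 35.203117
  S → negative
  Longitude: 100 + 22.58/60 = 100.376333
  hemisphere W, so the sign is −
Point 5:
  Lat: 31.383′ = 0.523050°; total 89.523050
  S ⇒ negate
  Lon: 3.74′ = 0.062333°; total 119.062333
  hemisphere W, so the sign is −
Point 6:
  Lat: 11.9455′ = 0.199092°; total 43.199092
  S ⇒ negate
  λ: 5.58′ = 0.093000°; total 71.093000
  E ⇒ keep positive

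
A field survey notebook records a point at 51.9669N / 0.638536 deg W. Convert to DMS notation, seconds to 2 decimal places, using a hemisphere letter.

φ: whole degrees 51; 58.01400′ → 58′ and 0.8400″
Longitude: 0.638536 × 60 = 38.31216′ → 38′, remainder × 60 = 18.7296″

51°58′0.84″ N, 0°38′18.73″ W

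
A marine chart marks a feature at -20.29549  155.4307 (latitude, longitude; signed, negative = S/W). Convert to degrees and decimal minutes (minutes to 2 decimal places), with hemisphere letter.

Latitude is negative → S; |value| = 20.295490
Latitude: fractional part 0.295490 → 17.7294 minutes
Lon: fractional part 0.430700 → 25.8420 minutes

20° 17.73′ S, 155° 25.84′ E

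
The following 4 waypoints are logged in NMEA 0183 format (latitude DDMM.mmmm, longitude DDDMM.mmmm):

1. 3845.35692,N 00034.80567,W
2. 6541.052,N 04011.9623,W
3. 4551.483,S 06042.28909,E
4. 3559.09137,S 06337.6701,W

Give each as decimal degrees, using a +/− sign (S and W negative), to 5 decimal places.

1. 38.75595, -0.58009
2. 65.68420, -40.19937
3. -45.85805, 60.70482
4. -35.98486, -63.62784

Point 1:
  φ: degrees = first 2 digits = 38, minutes = 45.35692; 38 + 45.35692/60 = 38.755949
  N ⇒ keep positive
  Longitude: degrees = first 3 digits = 0, minutes = 34.80567; 0 + 34.80567/60 = 0.580095
  W → negative
Point 2:
  Lat: degrees = first 2 digits = 65, minutes = 41.052; 65 + 41.052/60 = 65.684200
  N → positive
  λ: split at 3 digits → 040° and 11.9623′; 40 + 11.9623/60 = 40.199372
  hemisphere W, so the sign is −
Point 3:
  Latitude: degrees = first 2 digits = 45, minutes = 51.483; 45 + 51.483/60 = 45.858050
  S ⇒ negate
  Lon: degrees = first 3 digits = 60, minutes = 42.28909; 60 + 42.28909/60 = 60.704818
  E → positive
Point 4:
  φ: degrees = first 2 digits = 35, minutes = 59.09137; 35 + 59.09137/60 = 35.984856
  hemisphere S, so the sign is −
  λ: degrees = first 3 digits = 63, minutes = 37.6701; 63 + 37.6701/60 = 63.627835
  hemisphere W, so the sign is −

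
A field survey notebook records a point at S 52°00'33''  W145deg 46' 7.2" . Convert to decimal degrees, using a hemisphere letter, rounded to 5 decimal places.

52.00917° S, 145.76867° W

φ: 0′ + 33″ = 0.55000′; 52 + 0.55000/60 = 52.009167
Longitude: 46′ + 7.2″ = 46.12000′; 145 + 46.12000/60 = 145.768667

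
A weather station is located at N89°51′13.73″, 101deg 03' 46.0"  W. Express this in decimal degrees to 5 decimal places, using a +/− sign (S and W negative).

89.85381, -101.06278

Latitude: 89 + 51/60 + 13.73/3600 = 89.853814
N → positive
Lon: 101 + 3/60 + 46/3600 = 101.062778
hemisphere W, so the sign is −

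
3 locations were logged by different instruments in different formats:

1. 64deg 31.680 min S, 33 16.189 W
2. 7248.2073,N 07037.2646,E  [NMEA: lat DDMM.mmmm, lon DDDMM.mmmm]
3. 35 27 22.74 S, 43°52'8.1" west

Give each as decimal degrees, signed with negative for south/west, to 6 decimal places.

Point 1:
  Latitude: 31.68′ = 0.528000°; total 64.5280000
  hemisphere S, so the sign is −
  Lon: 33 + 16.189/60 = 33.2698167
  W → negative
Point 2:
  Lat: split at 2 digits → 72° and 48.2073′; 72 + 48.2073/60 = 72.8034550
  N → positive
  Lon: degrees = first 3 digits = 70, minutes = 37.2646; 70 + 37.2646/60 = 70.6210767
  E → positive
Point 3:
  Lat: 35 + 27/60 + 22.74/3600 = 35.4563167
  hemisphere S, so the sign is −
  Longitude: 52′ + 8.1″ = 52.13500′; 43 + 52.13500/60 = 43.8689167
  hemisphere W, so the sign is −

1. -64.528000, -33.269817
2. 72.803455, 70.621077
3. -35.456317, -43.868917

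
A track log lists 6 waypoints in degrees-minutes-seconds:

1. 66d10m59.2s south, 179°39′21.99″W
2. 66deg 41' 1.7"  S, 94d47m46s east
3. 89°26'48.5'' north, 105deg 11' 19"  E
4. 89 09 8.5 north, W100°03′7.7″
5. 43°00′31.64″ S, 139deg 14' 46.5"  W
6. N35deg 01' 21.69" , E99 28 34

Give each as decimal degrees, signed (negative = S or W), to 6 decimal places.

1. -66.183111, -179.656108
2. -66.683806, 94.796111
3. 89.446806, 105.188611
4. 89.152361, -100.052139
5. -43.008789, -139.246250
6. 35.022692, 99.476111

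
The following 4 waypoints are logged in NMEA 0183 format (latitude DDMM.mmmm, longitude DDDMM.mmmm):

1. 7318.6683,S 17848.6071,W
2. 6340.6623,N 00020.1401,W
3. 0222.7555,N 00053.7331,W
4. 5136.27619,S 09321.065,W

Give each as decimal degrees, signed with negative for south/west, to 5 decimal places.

1. -73.31114, -178.81012
2. 63.67771, -0.33567
3. 2.37926, -0.89555
4. -51.60460, -93.35108

Point 1:
  Lat: degrees = first 2 digits = 73, minutes = 18.6683; 73 + 18.6683/60 = 73.311138
  S ⇒ negate
  Lon: split at 3 digits → 178° and 48.6071′; 178 + 48.6071/60 = 178.810118
  hemisphere W, so the sign is −
Point 2:
  φ: split at 2 digits → 63° and 40.6623′; 63 + 40.6623/60 = 63.677705
  N → positive
  λ: split at 3 digits → 000° and 20.1401′; 0 + 20.1401/60 = 0.335668
  W ⇒ negate
Point 3:
  Latitude: degrees = first 2 digits = 2, minutes = 22.7555; 2 + 22.7555/60 = 2.379258
  N ⇒ keep positive
  λ: split at 3 digits → 000° and 53.7331′; 0 + 53.7331/60 = 0.895552
  W ⇒ negate
Point 4:
  φ: degrees = first 2 digits = 51, minutes = 36.27619; 51 + 36.27619/60 = 51.604603
  S ⇒ negate
  Longitude: split at 3 digits → 093° and 21.065′; 93 + 21.065/60 = 93.351083
  W → negative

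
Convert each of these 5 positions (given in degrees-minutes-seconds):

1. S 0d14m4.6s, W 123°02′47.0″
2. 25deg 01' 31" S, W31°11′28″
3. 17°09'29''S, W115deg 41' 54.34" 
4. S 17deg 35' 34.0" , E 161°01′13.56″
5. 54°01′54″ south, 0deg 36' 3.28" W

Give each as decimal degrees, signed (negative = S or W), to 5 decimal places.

1. -0.23461, -123.04639
2. -25.02528, -31.19111
3. -17.15806, -115.69843
4. -17.59278, 161.02043
5. -54.03167, -0.60091

Point 1:
  Lat: 0° + 14/60 + 4.6/3600 = 0 + 0.233333 + 0.001278 = 0.234611
  hemisphere S, so the sign is −
  Longitude: 123 + 2/60 + 47/3600 = 123.046389
  W → negative
Point 2:
  φ: 1′ + 31″ = 1.51667′; 25 + 1.51667/60 = 25.025278
  S ⇒ negate
  Longitude: 11′ + 28″ = 11.46667′; 31 + 11.46667/60 = 31.191111
  W → negative
Point 3:
  Lat: 17 + 9/60 + 29/3600 = 17.158056
  S → negative
  Longitude: 115 + 41/60 + 54.34/3600 = 115.698428
  hemisphere W, so the sign is −
Point 4:
  Lat: 35′ + 34″ = 35.56667′; 17 + 35.56667/60 = 17.592778
  S ⇒ negate
  λ: 161° + 1/60 + 13.56/3600 = 161 + 0.016667 + 0.003767 = 161.020433
  E ⇒ keep positive
Point 5:
  φ: 1′ + 54″ = 1.90000′; 54 + 1.90000/60 = 54.031667
  S ⇒ negate
  Longitude: 0° + 36/60 + 3.28/3600 = 0 + 0.600000 + 0.000911 = 0.600911
  W → negative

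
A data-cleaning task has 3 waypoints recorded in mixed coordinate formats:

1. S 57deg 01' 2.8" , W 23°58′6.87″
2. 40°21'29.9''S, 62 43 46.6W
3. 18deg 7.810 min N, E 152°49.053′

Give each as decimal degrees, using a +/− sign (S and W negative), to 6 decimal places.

1. -57.017444, -23.968575
2. -40.358306, -62.729611
3. 18.130167, 152.817550

Point 1:
  Lat: 57 + 1/60 + 2.8/3600 = 57.0174444
  S ⇒ negate
  Longitude: 23° + 58/60 + 6.87/3600 = 23 + 0.966667 + 0.001908 = 23.9685750
  W ⇒ negate
Point 2:
  Latitude: 21′ + 29.9″ = 21.49833′; 40 + 21.49833/60 = 40.3583056
  S → negative
  λ: 43′ + 46.6″ = 43.77667′; 62 + 43.77667/60 = 62.7296111
  hemisphere W, so the sign is −
Point 3:
  Lat: 18 + 7.81/60 = 18.1301667
  N → positive
  Longitude: 49.053′ = 0.817550°; total 152.8175500
  E ⇒ keep positive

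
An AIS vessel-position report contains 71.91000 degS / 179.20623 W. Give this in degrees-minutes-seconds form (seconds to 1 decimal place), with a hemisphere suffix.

Lat: 0.910000° → 54.60000′; 0.60000 × 60 = 36.000″
Lon: whole degrees 179; 12.37380′ → 12′ and 22.428″

71°54′36.0″ S, 179°12′22.4″ W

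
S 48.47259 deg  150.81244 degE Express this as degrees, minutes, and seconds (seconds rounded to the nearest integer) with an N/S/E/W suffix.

Lat: 0.472590 × 60 = 28.35540′ → 28′, remainder × 60 = 21.32″
Lon: 0.812440° → 48.74640′; 0.74640 × 60 = 44.78″

48°28′21″ S, 150°48′45″ E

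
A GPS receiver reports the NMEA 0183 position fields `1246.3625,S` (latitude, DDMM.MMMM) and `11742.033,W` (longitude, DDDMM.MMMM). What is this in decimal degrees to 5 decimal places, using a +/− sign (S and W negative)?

-12.77271, -117.70055

Lat: degrees = first 2 digits = 12, minutes = 46.3625; 12 + 46.3625/60 = 12.772708
S ⇒ negate
λ: split at 3 digits → 117° and 42.033′; 117 + 42.033/60 = 117.700550
W → negative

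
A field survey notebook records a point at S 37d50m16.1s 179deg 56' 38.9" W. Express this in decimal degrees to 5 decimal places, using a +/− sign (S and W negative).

φ: 37 + 50/60 + 16.1/3600 = 37.837806
S ⇒ negate
Lon: 56′ + 38.9″ = 56.64833′; 179 + 56.64833/60 = 179.944139
W ⇒ negate

-37.83781, -179.94414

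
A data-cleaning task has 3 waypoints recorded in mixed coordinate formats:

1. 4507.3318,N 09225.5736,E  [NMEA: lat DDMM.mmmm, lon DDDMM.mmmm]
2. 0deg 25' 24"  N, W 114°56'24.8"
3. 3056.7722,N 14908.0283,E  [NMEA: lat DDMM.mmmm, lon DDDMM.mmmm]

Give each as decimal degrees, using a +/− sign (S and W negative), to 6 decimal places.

1. 45.122197, 92.426227
2. 0.423333, -114.940222
3. 30.946203, 149.133805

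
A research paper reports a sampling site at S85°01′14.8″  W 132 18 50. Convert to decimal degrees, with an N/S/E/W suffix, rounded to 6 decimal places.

Lat: 85° + 1/60 + 14.8/3600 = 85 + 0.016667 + 0.004111 = 85.0207778
Longitude: 132 + 18/60 + 50/3600 = 132.3138889

85.020778° S, 132.313889° W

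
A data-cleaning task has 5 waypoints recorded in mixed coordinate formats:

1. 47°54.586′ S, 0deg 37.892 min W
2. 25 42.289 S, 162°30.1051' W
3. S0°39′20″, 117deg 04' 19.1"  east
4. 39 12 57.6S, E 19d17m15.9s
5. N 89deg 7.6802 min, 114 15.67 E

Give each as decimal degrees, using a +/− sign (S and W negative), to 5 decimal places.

Point 1:
  Latitude: 54.586′ = 0.909767°; total 47.909767
  hemisphere S, so the sign is −
  Lon: 37.892′ = 0.631533°; total 0.631533
  W → negative
Point 2:
  φ: 25 + 42.289/60 = 25.704817
  hemisphere S, so the sign is −
  Longitude: 30.1051′ = 0.501752°; total 162.501752
  W ⇒ negate
Point 3:
  Lat: 39′ + 20″ = 39.33333′; 0 + 39.33333/60 = 0.655556
  S → negative
  λ: 117 + 4/60 + 19.1/3600 = 117.071972
  E → positive
Point 4:
  Latitude: 39 + 12/60 + 57.6/3600 = 39.216000
  S → negative
  Longitude: 19° + 17/60 + 15.9/3600 = 19 + 0.283333 + 0.004417 = 19.287750
  E → positive
Point 5:
  φ: 89 + 7.6802/60 = 89.128003
  N ⇒ keep positive
  Longitude: 15.67′ = 0.261167°; total 114.261167
  E → positive

1. -47.90977, -0.63153
2. -25.70482, -162.50175
3. -0.65556, 117.07197
4. -39.21600, 19.28775
5. 89.12800, 114.26117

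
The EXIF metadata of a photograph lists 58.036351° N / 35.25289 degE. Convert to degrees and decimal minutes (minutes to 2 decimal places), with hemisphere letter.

φ: 58° + 0.036351 × 60 = 58° 2.1811′
Lon: 35° + 0.252890 × 60 = 35° 15.1734′

58° 2.18′ N, 35° 15.17′ E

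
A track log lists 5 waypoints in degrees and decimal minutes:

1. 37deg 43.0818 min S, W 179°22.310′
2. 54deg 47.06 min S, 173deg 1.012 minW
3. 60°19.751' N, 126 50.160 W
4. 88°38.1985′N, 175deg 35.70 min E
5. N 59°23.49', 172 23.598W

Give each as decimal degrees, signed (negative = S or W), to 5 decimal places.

1. -37.71803, -179.37183
2. -54.78433, -173.01687
3. 60.32918, -126.83600
4. 88.63664, 175.59500
5. 59.39150, -172.39330

Point 1:
  φ: 43.0818′ = 0.718030°; total 37.718030
  hemisphere S, so the sign is −
  λ: 22.31′ = 0.371833°; total 179.371833
  W ⇒ negate
Point 2:
  Latitude: 47.06′ = 0.784333°; total 54.784333
  S → negative
  λ: 1.012′ = 0.016867°; total 173.016867
  hemisphere W, so the sign is −
Point 3:
  φ: 60 + 19.751/60 = 60.329183
  N ⇒ keep positive
  λ: 50.16′ = 0.836000°; total 126.836000
  W ⇒ negate
Point 4:
  Lat: 88 + 38.1985/60 = 88.636642
  N → positive
  Lon: 175 + 35.7/60 = 175.595000
  E → positive
Point 5:
  φ: 59 + 23.49/60 = 59.391500
  N → positive
  λ: 23.598′ = 0.393300°; total 172.393300
  W → negative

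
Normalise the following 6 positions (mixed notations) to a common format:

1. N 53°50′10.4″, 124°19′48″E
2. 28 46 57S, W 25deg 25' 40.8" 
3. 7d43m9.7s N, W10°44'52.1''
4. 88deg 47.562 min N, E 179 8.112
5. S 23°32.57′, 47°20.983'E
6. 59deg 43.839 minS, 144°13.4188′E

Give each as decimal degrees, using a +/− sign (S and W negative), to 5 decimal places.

1. 53.83622, 124.33000
2. -28.78250, -25.42800
3. 7.71936, -10.74781
4. 88.79270, 179.13520
5. -23.54283, 47.34972
6. -59.73065, 144.22365

Point 1:
  φ: 50′ + 10.4″ = 50.17333′; 53 + 50.17333/60 = 53.836222
  N ⇒ keep positive
  λ: 124 + 19/60 + 48/3600 = 124.330000
  E → positive
Point 2:
  Latitude: 46′ + 57″ = 46.95000′; 28 + 46.95000/60 = 28.782500
  hemisphere S, so the sign is −
  Longitude: 25′ + 40.8″ = 25.68000′; 25 + 25.68000/60 = 25.428000
  W ⇒ negate
Point 3:
  Lat: 7° + 43/60 + 9.7/3600 = 7 + 0.716667 + 0.002694 = 7.719361
  N ⇒ keep positive
  Lon: 44′ + 52.1″ = 44.86833′; 10 + 44.86833/60 = 10.747806
  W → negative
Point 4:
  Latitude: 88 + 47.562/60 = 88.792700
  N ⇒ keep positive
  Longitude: 179 + 8.112/60 = 179.135200
  E → positive
Point 5:
  Lat: 23 + 32.57/60 = 23.542833
  S → negative
  Lon: 20.983′ = 0.349717°; total 47.349717
  E → positive
Point 6:
  Latitude: 59 + 43.839/60 = 59.730650
  S → negative
  Longitude: 144 + 13.4188/60 = 144.223647
  E → positive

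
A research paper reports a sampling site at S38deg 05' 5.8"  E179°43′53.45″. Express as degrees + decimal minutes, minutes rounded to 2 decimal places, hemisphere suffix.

38° 5.10′ S, 179° 43.89′ E

Latitude: 5 + 5.8/60 = 5.0967′
Lon: 43 + 53.45/60 = 43.8908′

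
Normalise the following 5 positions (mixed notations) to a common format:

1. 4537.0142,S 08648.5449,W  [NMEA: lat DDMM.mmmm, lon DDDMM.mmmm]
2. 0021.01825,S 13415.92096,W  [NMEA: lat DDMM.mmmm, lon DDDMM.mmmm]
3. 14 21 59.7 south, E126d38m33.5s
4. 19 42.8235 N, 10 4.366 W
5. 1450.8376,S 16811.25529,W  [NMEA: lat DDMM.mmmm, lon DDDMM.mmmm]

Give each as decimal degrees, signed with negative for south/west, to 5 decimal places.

Point 1:
  φ: degrees = first 2 digits = 45, minutes = 37.0142; 45 + 37.0142/60 = 45.616903
  S ⇒ negate
  λ: degrees = first 3 digits = 86, minutes = 48.5449; 86 + 48.5449/60 = 86.809082
  W → negative
Point 2:
  Lat: split at 2 digits → 00° and 21.01825′; 0 + 21.01825/60 = 0.350304
  S → negative
  λ: degrees = first 3 digits = 134, minutes = 15.92096; 134 + 15.92096/60 = 134.265349
  hemisphere W, so the sign is −
Point 3:
  Latitude: 14 + 21/60 + 59.7/3600 = 14.366583
  S ⇒ negate
  Lon: 38′ + 33.5″ = 38.55833′; 126 + 38.55833/60 = 126.642639
  E → positive
Point 4:
  φ: 42.8235′ = 0.713725°; total 19.713725
  N ⇒ keep positive
  Lon: 4.366′ = 0.072767°; total 10.072767
  hemisphere W, so the sign is −
Point 5:
  φ: split at 2 digits → 14° and 50.8376′; 14 + 50.8376/60 = 14.847293
  S ⇒ negate
  λ: split at 3 digits → 168° and 11.25529′; 168 + 11.25529/60 = 168.187588
  W → negative

1. -45.61690, -86.80908
2. -0.35030, -134.26535
3. -14.36658, 126.64264
4. 19.71373, -10.07277
5. -14.84729, -168.18759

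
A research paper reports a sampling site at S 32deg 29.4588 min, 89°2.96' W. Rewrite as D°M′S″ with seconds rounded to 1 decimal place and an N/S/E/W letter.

Latitude: 29.45880′ → 29′ and 0.45880 × 60 = 27.528″
Longitude: fractional minutes 0.96000 × 60 = 57.600″

32°29′27.5″ S, 89°02′57.6″ W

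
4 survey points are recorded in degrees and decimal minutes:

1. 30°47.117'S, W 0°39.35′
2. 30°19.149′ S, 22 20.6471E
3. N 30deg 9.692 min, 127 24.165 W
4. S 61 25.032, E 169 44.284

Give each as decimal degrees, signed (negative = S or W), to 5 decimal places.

Point 1:
  Lat: 47.117′ = 0.785283°; total 30.785283
  hemisphere S, so the sign is −
  Longitude: 39.35′ = 0.655833°; total 0.655833
  W → negative
Point 2:
  Latitude: 19.149′ = 0.319150°; total 30.319150
  S → negative
  λ: 22 + 20.6471/60 = 22.344118
  E → positive
Point 3:
  Latitude: 9.692′ = 0.161533°; total 30.161533
  N ⇒ keep positive
  λ: 127 + 24.165/60 = 127.402750
  W ⇒ negate
Point 4:
  φ: 61 + 25.032/60 = 61.417200
  S ⇒ negate
  Longitude: 169 + 44.284/60 = 169.738067
  E ⇒ keep positive

1. -30.78528, -0.65583
2. -30.31915, 22.34412
3. 30.16153, -127.40275
4. -61.41720, 169.73807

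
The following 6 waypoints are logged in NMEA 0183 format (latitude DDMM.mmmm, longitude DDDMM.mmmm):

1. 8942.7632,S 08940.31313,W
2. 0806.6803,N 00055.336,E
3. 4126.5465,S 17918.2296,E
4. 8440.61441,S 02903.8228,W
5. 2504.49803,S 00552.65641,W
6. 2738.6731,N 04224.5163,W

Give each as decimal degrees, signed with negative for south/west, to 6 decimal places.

Point 1:
  φ: split at 2 digits → 89° and 42.7632′; 89 + 42.7632/60 = 89.7127200
  S → negative
  Longitude: split at 3 digits → 089° and 40.31313′; 89 + 40.31313/60 = 89.6718855
  hemisphere W, so the sign is −
Point 2:
  Latitude: split at 2 digits → 08° and 6.6803′; 8 + 6.6803/60 = 8.1113383
  N → positive
  Lon: split at 3 digits → 000° and 55.336′; 0 + 55.336/60 = 0.9222667
  E ⇒ keep positive
Point 3:
  φ: split at 2 digits → 41° and 26.5465′; 41 + 26.5465/60 = 41.4424417
  hemisphere S, so the sign is −
  Lon: split at 3 digits → 179° and 18.2296′; 179 + 18.2296/60 = 179.3038267
  E → positive
Point 4:
  φ: degrees = first 2 digits = 84, minutes = 40.61441; 84 + 40.61441/60 = 84.6769068
  hemisphere S, so the sign is −
  Lon: degrees = first 3 digits = 29, minutes = 3.8228; 29 + 3.8228/60 = 29.0637133
  W ⇒ negate
Point 5:
  Lat: degrees = first 2 digits = 25, minutes = 4.49803; 25 + 4.49803/60 = 25.0749672
  S → negative
  Longitude: split at 3 digits → 005° and 52.65641′; 5 + 52.65641/60 = 5.8776068
  W → negative
Point 6:
  Lat: split at 2 digits → 27° and 38.6731′; 27 + 38.6731/60 = 27.6445517
  N ⇒ keep positive
  Longitude: degrees = first 3 digits = 42, minutes = 24.5163; 42 + 24.5163/60 = 42.4086050
  W ⇒ negate

1. -89.712720, -89.671886
2. 8.111338, 0.922267
3. -41.442442, 179.303827
4. -84.676907, -29.063713
5. -25.074967, -5.877607
6. 27.644552, -42.408605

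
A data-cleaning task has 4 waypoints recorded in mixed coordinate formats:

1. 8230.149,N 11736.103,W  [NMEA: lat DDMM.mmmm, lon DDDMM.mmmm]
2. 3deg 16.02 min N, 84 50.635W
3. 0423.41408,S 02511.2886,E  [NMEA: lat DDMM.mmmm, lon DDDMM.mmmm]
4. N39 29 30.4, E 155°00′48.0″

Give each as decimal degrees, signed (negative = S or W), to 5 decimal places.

1. 82.50248, -117.60172
2. 3.26700, -84.84392
3. -4.39023, 25.18814
4. 39.49178, 155.01333

Point 1:
  Lat: degrees = first 2 digits = 82, minutes = 30.149; 82 + 30.149/60 = 82.502483
  N ⇒ keep positive
  Longitude: degrees = first 3 digits = 117, minutes = 36.103; 117 + 36.103/60 = 117.601717
  W → negative
Point 2:
  φ: 16.02′ = 0.267000°; total 3.267000
  N → positive
  λ: 50.635′ = 0.843917°; total 84.843917
  hemisphere W, so the sign is −
Point 3:
  φ: degrees = first 2 digits = 4, minutes = 23.41408; 4 + 23.41408/60 = 4.390235
  S → negative
  Lon: split at 3 digits → 025° and 11.2886′; 25 + 11.2886/60 = 25.188143
  E ⇒ keep positive
Point 4:
  φ: 29′ + 30.4″ = 29.50667′; 39 + 29.50667/60 = 39.491778
  N ⇒ keep positive
  Lon: 0′ + 48″ = 0.80000′; 155 + 0.80000/60 = 155.013333
  E → positive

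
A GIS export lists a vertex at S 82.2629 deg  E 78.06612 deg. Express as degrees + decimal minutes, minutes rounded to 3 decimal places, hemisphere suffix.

Lat: fractional part 0.262900 → 15.77400 minutes
λ: minutes = (78.066120 − 78) × 60 = 3.96720

82° 15.774′ S, 78° 3.967′ E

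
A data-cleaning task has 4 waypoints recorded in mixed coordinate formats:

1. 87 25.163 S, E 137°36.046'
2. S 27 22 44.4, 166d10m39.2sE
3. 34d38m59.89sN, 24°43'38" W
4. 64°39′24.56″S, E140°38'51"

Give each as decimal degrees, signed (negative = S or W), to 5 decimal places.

Point 1:
  φ: 25.163′ = 0.419383°; total 87.419383
  S → negative
  Longitude: 36.046′ = 0.600767°; total 137.600767
  E → positive
Point 2:
  Latitude: 27 + 22/60 + 44.4/3600 = 27.379000
  S → negative
  Lon: 166° + 10/60 + 39.2/3600 = 166 + 0.166667 + 0.010889 = 166.177556
  E ⇒ keep positive
Point 3:
  φ: 34° + 38/60 + 59.89/3600 = 34 + 0.633333 + 0.016636 = 34.649969
  N ⇒ keep positive
  Lon: 24° + 43/60 + 38/3600 = 24 + 0.716667 + 0.010556 = 24.727222
  hemisphere W, so the sign is −
Point 4:
  Lat: 64 + 39/60 + 24.56/3600 = 64.656822
  S → negative
  λ: 38′ + 51″ = 38.85000′; 140 + 38.85000/60 = 140.647500
  E ⇒ keep positive

1. -87.41938, 137.60077
2. -27.37900, 166.17756
3. 34.64997, -24.72722
4. -64.65682, 140.64750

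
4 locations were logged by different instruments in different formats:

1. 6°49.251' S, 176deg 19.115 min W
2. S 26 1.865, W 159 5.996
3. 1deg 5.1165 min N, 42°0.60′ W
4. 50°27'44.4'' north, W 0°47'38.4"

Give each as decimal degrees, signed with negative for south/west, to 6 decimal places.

1. -6.820850, -176.318583
2. -26.031083, -159.099933
3. 1.085275, -42.010000
4. 50.462333, -0.794000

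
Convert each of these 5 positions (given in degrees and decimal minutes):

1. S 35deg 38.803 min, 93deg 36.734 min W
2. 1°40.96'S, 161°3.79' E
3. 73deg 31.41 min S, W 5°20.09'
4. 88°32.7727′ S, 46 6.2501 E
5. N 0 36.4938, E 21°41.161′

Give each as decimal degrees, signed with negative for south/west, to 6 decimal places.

1. -35.646717, -93.612233
2. -1.682667, 161.063167
3. -73.523500, -5.334833
4. -88.546212, 46.104168
5. 0.608230, 21.686017

Point 1:
  φ: 35 + 38.803/60 = 35.6467167
  S → negative
  Lon: 93 + 36.734/60 = 93.6122333
  W ⇒ negate
Point 2:
  φ: 1 + 40.96/60 = 1.6826667
  hemisphere S, so the sign is −
  Lon: 3.79′ = 0.063167°; total 161.0631667
  E ⇒ keep positive
Point 3:
  Latitude: 73 + 31.41/60 = 73.5235000
  S → negative
  Longitude: 20.09′ = 0.334833°; total 5.3348333
  W ⇒ negate
Point 4:
  Lat: 32.7727′ = 0.546212°; total 88.5462117
  S → negative
  λ: 46 + 6.2501/60 = 46.1041683
  E → positive
Point 5:
  φ: 0 + 36.4938/60 = 0.6082300
  N ⇒ keep positive
  Lon: 41.161′ = 0.686017°; total 21.6860167
  E ⇒ keep positive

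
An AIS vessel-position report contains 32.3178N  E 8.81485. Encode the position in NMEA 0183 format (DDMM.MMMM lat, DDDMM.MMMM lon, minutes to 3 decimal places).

Latitude: 32° + 0.317800 × 60 = 32° 19.06800′
Lon: 8° + 0.814850 × 60 = 8° 48.89100′

3219.068,N / 00848.891,E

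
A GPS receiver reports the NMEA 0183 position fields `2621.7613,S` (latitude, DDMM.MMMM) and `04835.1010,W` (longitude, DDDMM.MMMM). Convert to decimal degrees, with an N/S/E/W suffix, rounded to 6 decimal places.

26.362688° S, 48.585017° W

φ: degrees = first 2 digits = 26, minutes = 21.7613; 26 + 21.7613/60 = 26.3626883
Lon: split at 3 digits → 048° and 35.101′; 48 + 35.101/60 = 48.5850167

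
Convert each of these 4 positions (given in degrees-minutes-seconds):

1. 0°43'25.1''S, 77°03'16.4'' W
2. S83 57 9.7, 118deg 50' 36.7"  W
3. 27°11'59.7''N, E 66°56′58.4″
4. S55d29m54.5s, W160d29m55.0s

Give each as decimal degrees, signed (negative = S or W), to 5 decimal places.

Point 1:
  φ: 0° + 43/60 + 25.1/3600 = 0 + 0.716667 + 0.006972 = 0.723639
  S ⇒ negate
  Longitude: 77 + 3/60 + 16.4/3600 = 77.054556
  hemisphere W, so the sign is −
Point 2:
  Lat: 57′ + 9.7″ = 57.16167′; 83 + 57.16167/60 = 83.952694
  S ⇒ negate
  Lon: 50′ + 36.7″ = 50.61167′; 118 + 50.61167/60 = 118.843528
  W → negative
Point 3:
  φ: 27° + 11/60 + 59.7/3600 = 27 + 0.183333 + 0.016583 = 27.199917
  N ⇒ keep positive
  Lon: 56′ + 58.4″ = 56.97333′; 66 + 56.97333/60 = 66.949556
  E ⇒ keep positive
Point 4:
  Latitude: 55 + 29/60 + 54.5/3600 = 55.498472
  S ⇒ negate
  Lon: 29′ + 55″ = 29.91667′; 160 + 29.91667/60 = 160.498611
  W → negative

1. -0.72364, -77.05456
2. -83.95269, -118.84353
3. 27.19992, 66.94956
4. -55.49847, -160.49861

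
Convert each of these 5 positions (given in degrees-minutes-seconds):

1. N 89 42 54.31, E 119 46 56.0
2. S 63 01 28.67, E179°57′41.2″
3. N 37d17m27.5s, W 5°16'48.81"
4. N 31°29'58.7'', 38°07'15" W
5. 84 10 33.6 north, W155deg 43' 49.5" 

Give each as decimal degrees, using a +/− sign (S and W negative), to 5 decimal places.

1. 89.71509, 119.78222
2. -63.02463, 179.96144
3. 37.29097, -5.28023
4. 31.49964, -38.12083
5. 84.17600, -155.73042

Point 1:
  Latitude: 42′ + 54.31″ = 42.90517′; 89 + 42.90517/60 = 89.715086
  N → positive
  Longitude: 119° + 46/60 + 56/3600 = 119 + 0.766667 + 0.015556 = 119.782222
  E ⇒ keep positive
Point 2:
  φ: 1′ + 28.67″ = 1.47783′; 63 + 1.47783/60 = 63.024631
  S ⇒ negate
  λ: 179° + 57/60 + 41.2/3600 = 179 + 0.950000 + 0.011444 = 179.961444
  E ⇒ keep positive
Point 3:
  φ: 17′ + 27.5″ = 17.45833′; 37 + 17.45833/60 = 37.290972
  N → positive
  Lon: 16′ + 48.81″ = 16.81350′; 5 + 16.81350/60 = 5.280225
  W → negative
Point 4:
  Latitude: 29′ + 58.7″ = 29.97833′; 31 + 29.97833/60 = 31.499639
  N → positive
  λ: 38° + 7/60 + 15/3600 = 38 + 0.116667 + 0.004167 = 38.120833
  hemisphere W, so the sign is −
Point 5:
  Latitude: 10′ + 33.6″ = 10.56000′; 84 + 10.56000/60 = 84.176000
  N → positive
  Longitude: 43′ + 49.5″ = 43.82500′; 155 + 43.82500/60 = 155.730417
  hemisphere W, so the sign is −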